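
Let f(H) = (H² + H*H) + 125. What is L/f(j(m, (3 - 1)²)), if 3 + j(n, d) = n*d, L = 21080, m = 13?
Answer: 21080/4927 ≈ 4.2785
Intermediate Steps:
j(n, d) = -3 + d*n (j(n, d) = -3 + n*d = -3 + d*n)
f(H) = 125 + 2*H² (f(H) = (H² + H²) + 125 = 2*H² + 125 = 125 + 2*H²)
L/f(j(m, (3 - 1)²)) = 21080/(125 + 2*(-3 + (3 - 1)²*13)²) = 21080/(125 + 2*(-3 + 2²*13)²) = 21080/(125 + 2*(-3 + 4*13)²) = 21080/(125 + 2*(-3 + 52)²) = 21080/(125 + 2*49²) = 21080/(125 + 2*2401) = 21080/(125 + 4802) = 21080/4927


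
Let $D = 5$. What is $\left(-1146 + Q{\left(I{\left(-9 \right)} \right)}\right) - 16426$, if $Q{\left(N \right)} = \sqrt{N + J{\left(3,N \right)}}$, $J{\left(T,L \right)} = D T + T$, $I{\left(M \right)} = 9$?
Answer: $-17572 + 3 \sqrt{3} \approx -17567.0$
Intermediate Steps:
$J{\left(T,L \right)} = 6 T$ ($J{\left(T,L \right)} = 5 T + T = 6 T$)
$Q{\left(N \right)} = \sqrt{18 + N}$ ($Q{\left(N \right)} = \sqrt{N + 6 \cdot 3} = \sqrt{N + 18} = \sqrt{18 + N}$)
$\left(-1146 + Q{\left(I{\left(-9 \right)} \right)}\right) - 16426 = \left(-1146 + \sqrt{18 + 9}\right) - 16426 = \left(-1146 + \sqrt{27}\right) - 16426 = \left(-1146 + 3 \sqrt{3}\right) - 16426 = -17572 + 3 \sqrt{3}$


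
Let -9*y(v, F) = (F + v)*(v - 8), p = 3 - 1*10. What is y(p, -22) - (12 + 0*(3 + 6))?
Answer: -181/3 ≈ -60.333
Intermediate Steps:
p = -7 (p = 3 - 10 = -7)
y(v, F) = -(-8 + v)*(F + v)/9 (y(v, F) = -(F + v)*(v - 8)/9 = -(F + v)*(-8 + v)/9 = -(-8 + v)*(F + v)/9)
y(p, -22) - (12 + 0*(3 + 6)) = (-1/9*(-7)**2 + (8/9)*(-22) + (8/9)*(-7) - 1/9*(-22)*(-7)) - (12 + 0*(3 + 6)) = (-1/9*49 - 176/9 - 56/9 - 154/9) - (12 + 0*9) = (-49/9 - 176/9 - 56/9 - 154/9) - (12 + 0) = -145/3 - 1*12 = -145/3 - 12 = -181/3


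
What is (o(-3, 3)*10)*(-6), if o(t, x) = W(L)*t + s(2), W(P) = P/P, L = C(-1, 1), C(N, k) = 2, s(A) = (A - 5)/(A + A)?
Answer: 225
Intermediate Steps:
s(A) = (-5 + A)/(2*A) (s(A) = (-5 + A)/((2*A)) = (-5 + A)*(1/(2*A)) = (-5 + A)/(2*A))
L = 2
W(P) = 1
o(t, x) = -¾ + t (o(t, x) = 1*t + (½)*(-5 + 2)/2 = t + (½)*(½)*(-3) = t - ¾ = -¾ + t)
(o(-3, 3)*10)*(-6) = ((-¾ - 3)*10)*(-6) = -15/4*10*(-6) = -75/2*(-6) = 225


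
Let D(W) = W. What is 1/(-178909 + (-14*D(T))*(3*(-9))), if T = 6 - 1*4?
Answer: -1/178153 ≈ -5.6132e-6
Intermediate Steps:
T = 2 (T = 6 - 4 = 2)
1/(-178909 + (-14*D(T))*(3*(-9))) = 1/(-178909 + (-14*2)*(3*(-9))) = 1/(-178909 - 28*(-27)) = 1/(-178909 + 756) = 1/(-178153) = -1/178153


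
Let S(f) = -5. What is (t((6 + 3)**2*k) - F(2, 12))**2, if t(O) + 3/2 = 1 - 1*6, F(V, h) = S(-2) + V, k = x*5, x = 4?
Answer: 49/4 ≈ 12.250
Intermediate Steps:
k = 20 (k = 4*5 = 20)
F(V, h) = -5 + V
t(O) = -13/2 (t(O) = -3/2 + (1 - 1*6) = -3/2 + (1 - 6) = -3/2 - 5 = -13/2)
(t((6 + 3)**2*k) - F(2, 12))**2 = (-13/2 - (-5 + 2))**2 = (-13/2 - 1*(-3))**2 = (-13/2 + 3)**2 = (-7/2)**2 = 49/4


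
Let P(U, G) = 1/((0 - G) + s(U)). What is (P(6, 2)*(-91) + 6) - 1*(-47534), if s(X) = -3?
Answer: 237791/5 ≈ 47558.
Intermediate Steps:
P(U, G) = 1/(-3 - G) (P(U, G) = 1/((0 - G) - 3) = 1/(-G - 3) = 1/(-3 - G))
(P(6, 2)*(-91) + 6) - 1*(-47534) = (-1/(3 + 2)*(-91) + 6) - 1*(-47534) = (-1/5*(-91) + 6) + 47534 = (91/5 + 6) + 47534 = 121/5 + 47534 = 237791/5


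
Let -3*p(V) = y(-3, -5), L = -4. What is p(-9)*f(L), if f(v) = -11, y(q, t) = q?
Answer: -11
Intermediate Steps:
p(V) = 1 (p(V) = -1/3*(-3) = 1)
p(-9)*f(L) = 1*(-11) = -11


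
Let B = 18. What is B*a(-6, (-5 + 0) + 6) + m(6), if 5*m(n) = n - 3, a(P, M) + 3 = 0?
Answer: -267/5 ≈ -53.400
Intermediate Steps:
a(P, M) = -3 (a(P, M) = -3 + 0 = -3)
m(n) = -⅗ + n/5 (m(n) = (n - 3)/5 = (-3 + n)/5 = -⅗ + n/5)
B*a(-6, (-5 + 0) + 6) + m(6) = 18*(-3) + (-⅗ + (⅕)*6) = -54 + (-⅗ + 6/5) = -54 + ⅗ = -267/5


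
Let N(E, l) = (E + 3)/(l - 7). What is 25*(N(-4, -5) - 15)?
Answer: -4475/12 ≈ -372.92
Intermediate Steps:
N(E, l) = (3 + E)/(-7 + l)
25*(N(-4, -5) - 15) = 25*((3 - 4)/(-7 - 5) - 15) = 25*(-1/(-12) - 15) = 25*(-1/12*(-1) - 15) = 25*(1/12 - 15) = 25*(-179/12) = -4475/12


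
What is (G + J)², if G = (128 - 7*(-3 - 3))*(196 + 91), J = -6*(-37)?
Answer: 2402176144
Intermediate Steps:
J = 222
G = 48790 (G = (128 - 7*(-6))*287 = (128 + 42)*287 = 170*287 = 48790)
(G + J)² = (48790 + 222)² = 49012² = 2402176144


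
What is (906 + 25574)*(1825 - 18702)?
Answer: -446902960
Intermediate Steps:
(906 + 25574)*(1825 - 18702) = 26480*(-16877) = -446902960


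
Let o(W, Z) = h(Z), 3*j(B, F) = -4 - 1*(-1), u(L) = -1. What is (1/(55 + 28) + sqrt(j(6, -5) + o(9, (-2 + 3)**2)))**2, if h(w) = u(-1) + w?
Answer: -6888/6889 + 2*I/83 ≈ -0.99986 + 0.024096*I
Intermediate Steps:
h(w) = -1 + w
j(B, F) = -1 (j(B, F) = (-4 - 1*(-1))/3 = (-4 + 1)/3 = (1/3)*(-3) = -1)
o(W, Z) = -1 + Z
(1/(55 + 28) + sqrt(j(6, -5) + o(9, (-2 + 3)**2)))**2 = (1/(55 + 28) + sqrt(-1 + (-1 + (-2 + 3)**2)))**2 = (1/83 + sqrt(-1 + (-1 + 1**2)))**2 = (1/83 + sqrt(-1 + (-1 + 1)))**2 = (1/83 + sqrt(-1 + 0))**2 = (1/83 + sqrt(-1))**2 = (1/83 + I)**2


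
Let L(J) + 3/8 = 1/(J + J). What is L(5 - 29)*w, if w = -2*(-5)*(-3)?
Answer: 95/8 ≈ 11.875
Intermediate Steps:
L(J) = -3/8 + 1/(2*J) (L(J) = -3/8 + 1/(J + J) = -3/8 + 1/(2*J))
w = -30 (w = 10*(-3) = -30)
L(5 - 29)*w = ((4 - 3*(5 - 29))/(8*(5 - 29)))*(-30) = ((⅛)*(4 - 3*(-24))/(-24))*(-30) = ((⅛)*(-1/24)*(4 + 72))*(-30) = ((⅛)*(-1/24)*76)*(-30) = -19/48*(-30) = 95/8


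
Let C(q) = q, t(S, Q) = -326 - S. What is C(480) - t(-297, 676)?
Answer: 509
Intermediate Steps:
C(480) - t(-297, 676) = 480 - (-326 - 1*(-297)) = 480 - (-326 + 297) = 480 - 1*(-29) = 480 + 29 = 509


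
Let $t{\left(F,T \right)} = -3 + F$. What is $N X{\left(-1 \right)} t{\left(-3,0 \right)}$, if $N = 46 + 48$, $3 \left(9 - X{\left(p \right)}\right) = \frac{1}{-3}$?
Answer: $- \frac{15416}{3} \approx -5138.7$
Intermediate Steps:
$X{\left(p \right)} = \frac{82}{9}$ ($X{\left(p \right)} = 9 - \frac{1}{3 \left(-3\right)} = 9 - - \frac{1}{9} = 9 + \frac{1}{9} = \frac{82}{9}$)
$N = 94$
$N X{\left(-1 \right)} t{\left(-3,0 \right)} = 94 \cdot \frac{82}{9} \left(-3 - 3\right) = \frac{7708}{9} \left(-6\right) = - \frac{15416}{3}$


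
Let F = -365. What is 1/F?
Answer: -1/365 ≈ -0.0027397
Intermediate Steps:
1/F = 1/(-365) = -1/365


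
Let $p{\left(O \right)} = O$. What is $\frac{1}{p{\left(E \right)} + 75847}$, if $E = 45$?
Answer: $\frac{1}{75892} \approx 1.3177 \cdot 10^{-5}$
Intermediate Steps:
$\frac{1}{p{\left(E \right)} + 75847} = \frac{1}{45 + 75847} = \frac{1}{75892}$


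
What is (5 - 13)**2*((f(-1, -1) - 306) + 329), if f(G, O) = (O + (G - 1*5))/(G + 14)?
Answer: 18688/13 ≈ 1437.5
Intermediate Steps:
f(G, O) = (-5 + G + O)/(14 + G) (f(G, O) = (O + (G - 5))/(14 + G) = (O + (-5 + G))/(14 + G) = (-5 + G + O)/(14 + G))
(5 - 13)**2*((f(-1, -1) - 306) + 329) = (5 - 13)**2*(((-5 - 1 - 1)/(14 - 1) - 306) + 329) = (-8)**2*((-7/13 - 306) + 329) = 64*(((1/13)*(-7) - 306) + 329) = 64*((-7/13 - 306) + 329) = 64*(-3985/13 + 329) = 64*(292/13) = 18688/13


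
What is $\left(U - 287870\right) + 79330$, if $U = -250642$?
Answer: $-459182$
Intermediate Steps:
$\left(U - 287870\right) + 79330 = \left(-250642 - 287870\right) + 79330 = -538512 + 79330 = -459182$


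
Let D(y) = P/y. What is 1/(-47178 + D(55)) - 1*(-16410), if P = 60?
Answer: 8515903849/518946 ≈ 16410.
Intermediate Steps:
D(y) = 60/y
1/(-47178 + D(55)) - 1*(-16410) = 1/(-47178 + 60/55) - 1*(-16410) = 1/(-47178 + 60*(1/55)) + 16410 = 1/(-47178 + 12/11) + 16410 = 1/(-518946/11) + 16410 = -11/518946 + 16410 = 8515903849/518946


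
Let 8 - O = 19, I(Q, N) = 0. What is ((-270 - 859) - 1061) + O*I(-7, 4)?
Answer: -2190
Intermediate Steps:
O = -11 (O = 8 - 1*19 = 8 - 19 = -11)
((-270 - 859) - 1061) + O*I(-7, 4) = ((-270 - 859) - 1061) - 11*0 = (-1129 - 1061) + 0 = -2190 + 0 = -2190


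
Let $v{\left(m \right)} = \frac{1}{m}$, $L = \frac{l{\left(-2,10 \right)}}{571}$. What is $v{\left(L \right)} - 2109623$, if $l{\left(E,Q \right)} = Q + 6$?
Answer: $- \frac{33753397}{16} \approx -2.1096 \cdot 10^{6}$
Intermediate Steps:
$l{\left(E,Q \right)} = 6 + Q$
$L = \frac{16}{571}$ ($L = \frac{6 + 10}{571} = 16 \cdot \frac{1}{571} = \frac{16}{571} \approx 0.028021$)
$v{\left(L \right)} - 2109623 = \frac{1}{\frac{16}{571}} - 2109623 = \frac{571}{16} - 2109623 = - \frac{33753397}{16}$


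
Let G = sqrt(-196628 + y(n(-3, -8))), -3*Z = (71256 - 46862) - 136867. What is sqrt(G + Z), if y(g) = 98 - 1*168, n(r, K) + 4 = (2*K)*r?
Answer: sqrt(37491 + I*sqrt(196698)) ≈ 193.63 + 1.145*I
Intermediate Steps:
n(r, K) = -4 + 2*K*r (n(r, K) = -4 + (2*K)*r = -4 + 2*K*r)
y(g) = -70 (y(g) = 98 - 168 = -70)
Z = 37491 (Z = -((71256 - 46862) - 136867)/3 = -(24394 - 136867)/3 = -1/3*(-112473) = 37491)
G = I*sqrt(196698) (G = sqrt(-196628 - 70) = sqrt(-196698) = I*sqrt(196698) ≈ 443.51*I)
sqrt(G + Z) = sqrt(I*sqrt(196698) + 37491) = sqrt(37491 + I*sqrt(196698))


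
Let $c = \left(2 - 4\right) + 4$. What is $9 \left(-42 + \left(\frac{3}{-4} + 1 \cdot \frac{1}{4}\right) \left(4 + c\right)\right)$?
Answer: $-405$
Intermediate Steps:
$c = 2$ ($c = -2 + 4 = 2$)
$9 \left(-42 + \left(\frac{3}{-4} + 1 \cdot \frac{1}{4}\right) \left(4 + c\right)\right) = 9 \left(-42 + \left(\frac{3}{-4} + 1 \cdot \frac{1}{4}\right) \left(4 + 2\right)\right) = 9 \left(-42 + \left(3 \left(- \frac{1}{4}\right) + 1 \cdot \frac{1}{4}\right) 6\right) = 9 \left(-42 + \left(- \frac{3}{4} + \frac{1}{4}\right) 6\right) = 9 \left(-42 - 3\right) = 9 \left(-45\right) = -405$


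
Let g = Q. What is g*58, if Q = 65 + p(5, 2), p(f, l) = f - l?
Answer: 3944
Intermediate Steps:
Q = 68 (Q = 65 + (5 - 1*2) = 65 + (5 - 2) = 65 + 3 = 68)
g = 68
g*58 = 68*58 = 3944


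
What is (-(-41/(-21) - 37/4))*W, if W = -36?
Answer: -1839/7 ≈ -262.71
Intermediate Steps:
(-(-41/(-21) - 37/4))*W = -(-41/(-21) - 37/4)*(-36) = -(-41*(-1/21) - 37*¼)*(-36) = -(41/21 - 37/4)*(-36) = -1*(-613/84)*(-36) = (613/84)*(-36) = -1839/7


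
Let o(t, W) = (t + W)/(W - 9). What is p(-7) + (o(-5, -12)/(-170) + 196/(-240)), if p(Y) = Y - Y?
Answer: -23/28 ≈ -0.82143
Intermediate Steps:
o(t, W) = (W + t)/(-9 + W)
p(Y) = 0
p(-7) + (o(-5, -12)/(-170) + 196/(-240)) = 0 + (((-12 - 5)/(-9 - 12))/(-170) + 196/(-240)) = 0 + ((-17/(-21))*(-1/170) + 196*(-1/240)) = 0 + (-1/21*(-17)*(-1/170) - 49/60) = 0 + ((17/21)*(-1/170) - 49/60) = 0 + (-1/210 - 49/60) = 0 - 23/28 = -23/28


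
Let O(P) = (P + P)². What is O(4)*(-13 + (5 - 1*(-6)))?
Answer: -128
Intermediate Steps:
O(P) = 4*P² (O(P) = (2*P)² = 4*P²)
O(4)*(-13 + (5 - 1*(-6))) = (4*4²)*(-13 + (5 - 1*(-6))) = (4*16)*(-13 + (5 + 6)) = 64*(-13 + 11) = 64*(-2) = -128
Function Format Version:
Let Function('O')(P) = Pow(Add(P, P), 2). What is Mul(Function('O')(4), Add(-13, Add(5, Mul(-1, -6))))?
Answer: -128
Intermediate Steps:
Function('O')(P) = Mul(4, Pow(P, 2)) (Function('O')(P) = Pow(Mul(2, P), 2) = Mul(4, Pow(P, 2)))
Mul(Function('O')(4), Add(-13, Add(5, Mul(-1, -6)))) = Mul(Mul(4, Pow(4, 2)), Add(-13, Add(5, Mul(-1, -6)))) = Mul(Mul(4, 16), Add(-13, Add(5, 6))) = Mul(64, Add(-13, 11)) = Mul(64, -2) = -128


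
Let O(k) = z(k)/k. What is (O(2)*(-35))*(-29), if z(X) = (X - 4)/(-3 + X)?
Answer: 1015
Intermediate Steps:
z(X) = (-4 + X)/(-3 + X)
O(k) = (-4 + k)/(k*(-3 + k)) (O(k) = ((-4 + k)/(-3 + k))/k = (-4 + k)/(k*(-3 + k)))
(O(2)*(-35))*(-29) = (((-4 + 2)/(2*(-3 + 2)))*(-35))*(-29) = (((½)*(-2)/(-1))*(-35))*(-29) = (((½)*(-1)*(-2))*(-35))*(-29) = (1*(-35))*(-29) = -35*(-29) = 1015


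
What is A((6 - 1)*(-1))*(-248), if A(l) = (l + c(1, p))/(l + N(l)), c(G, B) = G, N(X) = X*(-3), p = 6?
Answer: 496/5 ≈ 99.200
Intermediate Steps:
N(X) = -3*X
A(l) = -(1 + l)/(2*l) (A(l) = (l + 1)/(l - 3*l) = (1 + l)/((-2*l)) = (1 + l)*(-1/(2*l)) = -(1 + l)/(2*l))
A((6 - 1)*(-1))*(-248) = ((-1 - (6 - 1)*(-1))/(2*(((6 - 1)*(-1)))))*(-248) = ((-1 - 5*(-1))/(2*((5*(-1)))))*(-248) = ((1/2)*(-1 - 1*(-5))/(-5))*(-248) = ((1/2)*(-1/5)*(-1 + 5))*(-248) = ((1/2)*(-1/5)*4)*(-248) = -2/5*(-248) = 496/5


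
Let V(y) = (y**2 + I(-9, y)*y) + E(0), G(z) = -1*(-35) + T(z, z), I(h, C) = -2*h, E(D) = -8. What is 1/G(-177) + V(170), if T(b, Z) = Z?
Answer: 4537183/142 ≈ 31952.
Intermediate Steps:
G(z) = 35 + z (G(z) = -1*(-35) + z = 35 + z)
V(y) = -8 + y**2 + 18*y (V(y) = (y**2 + (-2*(-9))*y) - 8 = (y**2 + 18*y) - 8 = -8 + y**2 + 18*y)
1/G(-177) + V(170) = 1/(35 - 177) + (-8 + 170**2 + 18*170) = 1/(-142) + (-8 + 28900 + 3060) = -1/142 + 31952 = 4537183/142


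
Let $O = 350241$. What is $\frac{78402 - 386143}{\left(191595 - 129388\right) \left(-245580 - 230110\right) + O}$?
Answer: $\frac{307741}{29590897589} \approx 1.04 \cdot 10^{-5}$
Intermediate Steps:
$\frac{78402 - 386143}{\left(191595 - 129388\right) \left(-245580 - 230110\right) + O} = \frac{78402 - 386143}{\left(191595 - 129388\right) \left(-245580 - 230110\right) + 350241} = - \frac{307741}{62207 \left(-475690\right) + 350241} = - \frac{307741}{-29591247830 + 350241} = - \frac{307741}{-29590897589} = \left(-307741\right) \left(- \frac{1}{29590897589}\right) = \frac{307741}{29590897589}$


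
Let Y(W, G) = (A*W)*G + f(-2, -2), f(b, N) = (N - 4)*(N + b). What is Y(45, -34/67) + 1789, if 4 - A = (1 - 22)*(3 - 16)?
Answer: 533041/67 ≈ 7955.8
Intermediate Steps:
f(b, N) = (-4 + N)*(N + b)
A = -269 (A = 4 - (1 - 22)*(3 - 16) = 4 - (-21)*(-13) = 4 - 1*273 = 4 - 273 = -269)
Y(W, G) = 24 - 269*G*W (Y(W, G) = (-269*W)*G + ((-2)**2 - 4*(-2) - 4*(-2) - 2*(-2)) = -269*G*W + (4 + 8 + 8 + 4) = -269*G*W + 24 = 24 - 269*G*W)
Y(45, -34/67) + 1789 = (24 - 269*(-34/67)*45) + 1789 = (24 + 411570/67) + 1789 = 413178/67 + 1789 = 533041/67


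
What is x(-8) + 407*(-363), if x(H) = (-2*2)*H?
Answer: -147709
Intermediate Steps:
x(H) = -4*H
x(-8) + 407*(-363) = -4*(-8) + 407*(-363) = 32 - 147741 = -147709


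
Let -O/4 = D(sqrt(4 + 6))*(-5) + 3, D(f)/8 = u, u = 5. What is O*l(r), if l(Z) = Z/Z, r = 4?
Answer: 788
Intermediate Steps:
D(f) = 40 (D(f) = 8*5 = 40)
l(Z) = 1
O = 788 (O = -4*(40*(-5) + 3) = -4*(-200 + 3) = -4*(-197) = 788)
O*l(r) = 788*1 = 788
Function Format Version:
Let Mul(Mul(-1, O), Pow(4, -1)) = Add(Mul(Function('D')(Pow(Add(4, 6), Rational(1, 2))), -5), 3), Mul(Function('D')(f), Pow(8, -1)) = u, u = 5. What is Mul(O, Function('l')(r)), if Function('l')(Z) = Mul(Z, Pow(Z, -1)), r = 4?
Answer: 788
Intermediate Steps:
Function('D')(f) = 40 (Function('D')(f) = Mul(8, 5) = 40)
Function('l')(Z) = 1
O = 788 (O = Mul(-4, Add(Mul(40, -5), 3)) = Mul(-4, Add(-200, 3)) = Mul(-4, -197) = 788)
Mul(O, Function('l')(r)) = Mul(788, 1) = 788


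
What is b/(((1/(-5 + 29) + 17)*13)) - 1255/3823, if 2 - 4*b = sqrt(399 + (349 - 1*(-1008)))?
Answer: -6626959/20326891 - 12*sqrt(439)/5317 ≈ -0.37331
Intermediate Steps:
b = 1/2 - sqrt(439)/2 (b = 1/2 - sqrt(399 + (349 - 1*(-1008)))/4 = 1/2 - sqrt(399 + (349 + 1008))/4 = 1/2 - sqrt(399 + 1357)/4 = 1/2 - sqrt(439)/2 ≈ -9.9762)
b/(((1/(-5 + 29) + 17)*13)) - 1255/3823 = (1/2 - sqrt(439)/2)/(((1/(-5 + 29) + 17)*13)) - 1255/3823 = (1/2 - sqrt(439)/2)/(((1/24 + 17)*13)) - 1255*1/3823 = (1/2 - sqrt(439)/2)/(((1/24 + 17)*13)) - 1255/3823 = (1/2 - sqrt(439)/2)/(((409/24)*13)) - 1255/3823 = (1/2 - sqrt(439)/2)/(5317/24) - 1255/3823 = (1/2 - sqrt(439)/2)*(24/5317) - 1255/3823 = (12/5317 - 12*sqrt(439)/5317) - 1255/3823 = -6626959/20326891 - 12*sqrt(439)/5317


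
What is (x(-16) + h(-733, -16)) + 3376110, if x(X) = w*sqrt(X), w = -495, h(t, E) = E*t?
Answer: 3387838 - 1980*I ≈ 3.3878e+6 - 1980.0*I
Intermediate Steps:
x(X) = -495*sqrt(X)
(x(-16) + h(-733, -16)) + 3376110 = (-1980*I - 16*(-733)) + 3376110 = (-1980*I + 11728) + 3376110 = (11728 - 1980*I) + 3376110 = 3387838 - 1980*I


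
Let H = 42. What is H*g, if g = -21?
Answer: -882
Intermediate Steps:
H*g = 42*(-21) = -882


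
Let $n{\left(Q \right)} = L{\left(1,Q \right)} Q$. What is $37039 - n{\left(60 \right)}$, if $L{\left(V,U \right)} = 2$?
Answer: $36919$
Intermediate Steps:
$n{\left(Q \right)} = 2 Q$
$37039 - n{\left(60 \right)} = 37039 - 2 \cdot 60 = 37039 - 120 = 36919$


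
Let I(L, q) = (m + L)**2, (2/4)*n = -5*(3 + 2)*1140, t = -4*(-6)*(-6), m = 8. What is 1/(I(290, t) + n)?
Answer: 1/31804 ≈ 3.1443e-5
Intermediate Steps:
t = -144 (t = 24*(-6) = -144)
n = -57000 (n = 2*(-5*(3 + 2)*1140) = 2*(-5*5*1140) = 2*(-25*1140) = 2*(-28500) = -57000)
I(L, q) = (8 + L)**2
1/(I(290, t) + n) = 1/((8 + 290)**2 - 57000) = 1/(298**2 - 57000) = 1/(88804 - 57000) = 1/31804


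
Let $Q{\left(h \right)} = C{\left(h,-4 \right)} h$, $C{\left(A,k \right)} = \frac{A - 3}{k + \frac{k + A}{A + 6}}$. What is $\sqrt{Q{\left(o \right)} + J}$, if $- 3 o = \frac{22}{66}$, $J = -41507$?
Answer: $\frac{i \sqrt{208451885583}}{2241} \approx 203.73 i$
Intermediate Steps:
$C{\left(A,k \right)} = \frac{-3 + A}{k + \frac{A + k}{6 + A}}$
$o = - \frac{1}{9}$ ($o = - \frac{22 \cdot \frac{1}{66}}{3} = \left(- \frac{1}{3}\right) \frac{1}{3} = - \frac{1}{9} \approx -0.11111$)
$Q{\left(h \right)} = \frac{h \left(-18 + h^{2} + 3 h\right)}{-28 - 3 h}$ ($Q{\left(h \right)} = \frac{-18 + h^{2} + 3 h}{h + 7 \left(-4\right) + h \left(-4\right)} h = \frac{-18 + h^{2} + 3 h}{h - 28 - 4 h} h = \frac{-18 + h^{2} + 3 h}{-28 - 3 h} h = \frac{h \left(-18 + h^{2} + 3 h\right)}{-28 - 3 h}$)
$\sqrt{Q{\left(o \right)} + J} = \sqrt{- \frac{18 - \left(- \frac{1}{9}\right)^{2} - - \frac{1}{3}}{9 \left(28 + 3 \left(- \frac{1}{9}\right)\right)} - 41507} = \sqrt{- \frac{18 - \frac{1}{81} + \frac{1}{3}}{9 \left(28 - \frac{1}{3}\right)} - 41507} = \sqrt{- \frac{18 - \frac{1}{81} + \frac{1}{3}}{9 \cdot \frac{83}{3}} - 41507} = \sqrt{\left(- \frac{1}{9}\right) \frac{3}{83} \cdot \frac{1484}{81} - 41507} = \sqrt{- \frac{1484}{20169} - 41507} = \sqrt{- \frac{837156167}{20169}} = \frac{i \sqrt{208451885583}}{2241}$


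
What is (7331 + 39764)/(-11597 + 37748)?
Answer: 47095/26151 ≈ 1.8009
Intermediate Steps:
(7331 + 39764)/(-11597 + 37748) = 47095/26151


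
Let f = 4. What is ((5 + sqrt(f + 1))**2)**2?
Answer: (5 + sqrt(5))**4 ≈ 2741.6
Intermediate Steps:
((5 + sqrt(f + 1))**2)**2 = ((5 + sqrt(4 + 1))**2)**2 = ((5 + sqrt(5))**2)**2 = (5 + sqrt(5))**4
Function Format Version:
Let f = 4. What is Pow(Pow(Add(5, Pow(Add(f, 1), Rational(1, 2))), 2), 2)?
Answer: Pow(Add(5, Pow(5, Rational(1, 2))), 4) ≈ 2741.6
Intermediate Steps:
Pow(Pow(Add(5, Pow(Add(f, 1), Rational(1, 2))), 2), 2) = Pow(Pow(Add(5, Pow(Add(4, 1), Rational(1, 2))), 2), 2) = Pow(Pow(Add(5, Pow(5, Rational(1, 2))), 2), 2) = Pow(Add(5, Pow(5, Rational(1, 2))), 4)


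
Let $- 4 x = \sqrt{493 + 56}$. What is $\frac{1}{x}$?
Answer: $- \frac{4 \sqrt{61}}{183} \approx -0.17072$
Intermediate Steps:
$x = - \frac{3 \sqrt{61}}{4}$ ($x = - \frac{\sqrt{493 + 56}}{4} = - \frac{\sqrt{549}}{4} = - \frac{3 \sqrt{61}}{4} \approx -5.8577$)
$\frac{1}{x} = \frac{1}{\left(- \frac{3}{4}\right) \sqrt{61}} = - \frac{4 \sqrt{61}}{183}$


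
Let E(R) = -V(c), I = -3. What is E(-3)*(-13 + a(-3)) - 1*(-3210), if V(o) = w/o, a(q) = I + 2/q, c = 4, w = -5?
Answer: 19135/6 ≈ 3189.2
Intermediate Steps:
a(q) = -3 + 2/q
V(o) = -5/o
E(R) = 5/4 (E(R) = -(-5)/4 = -1*(-5/4) = 5/4)
E(-3)*(-13 + a(-3)) - 1*(-3210) = 5*(-13 + (-3 + 2/(-3)))/4 - 1*(-3210) = 5*(-13 + (-3 + 2*(-1/3)))/4 + 3210 = 5*(-13 + (-3 - 2/3))/4 + 3210 = 5*(-13 - 11/3)/4 + 3210 = (5/4)*(-50/3) + 3210 = -125/6 + 3210 = 19135/6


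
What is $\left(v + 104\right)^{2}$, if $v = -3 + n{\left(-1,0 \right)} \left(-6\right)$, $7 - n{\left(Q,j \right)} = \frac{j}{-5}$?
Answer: $3481$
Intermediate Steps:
$n{\left(Q,j \right)} = 7 + \frac{j}{5}$ ($n{\left(Q,j \right)} = 7 - \frac{j}{-5} = 7 - j \left(- \frac{1}{5}\right) = 7 - - \frac{j}{5} = 7 + \frac{j}{5}$)
$v = -45$ ($v = -3 + \left(7 + \frac{1}{5} \cdot 0\right) \left(-6\right) = -3 + \left(7 + 0\right) \left(-6\right) = -3 + 7 \left(-6\right) = -3 - 42 = -45$)
$\left(v + 104\right)^{2} = \left(-45 + 104\right)^{2} = 59^{2} = 3481$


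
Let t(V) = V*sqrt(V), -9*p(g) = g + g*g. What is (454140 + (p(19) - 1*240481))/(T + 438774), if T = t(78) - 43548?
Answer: 1082396213/2002604058 - 1922551*sqrt(78)/18023436522 ≈ 0.53955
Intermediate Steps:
p(g) = -g/9 - g**2/9 (p(g) = -(g + g*g)/9 = -(g + g**2)/9 = -g/9 - g**2/9)
t(V) = V**(3/2)
T = -43548 + 78*sqrt(78) (T = 78**(3/2) - 43548 = 78*sqrt(78) - 43548 = -43548 + 78*sqrt(78) ≈ -42859.)
(454140 + (p(19) - 1*240481))/(T + 438774) = (454140 + (-1/9*19*(1 + 19) - 1*240481))/((-43548 + 78*sqrt(78)) + 438774) = (454140 + (-1/9*19*20 - 240481))/(395226 + 78*sqrt(78)) = (454140 + (-380/9 - 240481))/(395226 + 78*sqrt(78)) = (454140 - 2164709/9)/(395226 + 78*sqrt(78)) = 1922551/(9*(395226 + 78*sqrt(78)))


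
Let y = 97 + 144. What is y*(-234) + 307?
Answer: -56087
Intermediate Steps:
y = 241
y*(-234) + 307 = 241*(-234) + 307 = -56394 + 307 = -56087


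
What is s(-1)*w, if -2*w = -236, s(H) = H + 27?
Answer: 3068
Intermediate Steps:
s(H) = 27 + H
w = 118 (w = -1/2*(-236) = 118)
s(-1)*w = (27 - 1)*118 = 26*118 = 3068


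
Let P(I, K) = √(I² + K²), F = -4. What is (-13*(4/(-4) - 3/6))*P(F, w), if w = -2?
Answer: 39*√5 ≈ 87.207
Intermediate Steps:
(-13*(4/(-4) - 3/6))*P(F, w) = (-13*(4/(-4) - 3/6))*√((-4)² + (-2)²) = (-13*(4*(-¼) - 3*⅙))*√(16 + 4) = (-13*(-1 - ½))*√20 = (-13*(-3/2))*(2*√5) = 39*(2*√5)/2 = 39*√5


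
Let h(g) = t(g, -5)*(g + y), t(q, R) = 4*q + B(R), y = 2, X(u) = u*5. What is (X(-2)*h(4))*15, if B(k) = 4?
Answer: -18000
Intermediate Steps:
X(u) = 5*u
t(q, R) = 4 + 4*q (t(q, R) = 4*q + 4 = 4 + 4*q)
h(g) = (2 + g)*(4 + 4*g) (h(g) = (4 + 4*g)*(g + 2) = (4 + 4*g)*(2 + g) = (2 + g)*(4 + 4*g))
(X(-2)*h(4))*15 = ((5*(-2))*(4*(1 + 4)*(2 + 4)))*15 = -40*5*6*15 = -10*120*15 = -1200*15 = -18000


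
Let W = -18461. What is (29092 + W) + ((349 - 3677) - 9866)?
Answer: -2563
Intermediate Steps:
(29092 + W) + ((349 - 3677) - 9866) = (29092 - 18461) + ((349 - 3677) - 9866) = 10631 + (-3328 - 9866) = 10631 - 13194 = -2563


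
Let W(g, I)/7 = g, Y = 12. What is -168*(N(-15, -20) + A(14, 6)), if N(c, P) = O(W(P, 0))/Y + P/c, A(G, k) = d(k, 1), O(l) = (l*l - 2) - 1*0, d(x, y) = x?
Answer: -275604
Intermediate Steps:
W(g, I) = 7*g
O(l) = -2 + l² (O(l) = (l² - 2) + 0 = (-2 + l²) + 0 = -2 + l²)
A(G, k) = k
N(c, P) = -⅙ + 49*P²/12 + P/c (N(c, P) = (-2 + (7*P)²)/12 + P/c = (-2 + 49*P²)*(1/12) + P/c = (-⅙ + 49*P²/12) + P/c = -⅙ + 49*P²/12 + P/c)
-168*(N(-15, -20) + A(14, 6)) = -168*((-20 + (1/12)*(-15)*(-2 + 49*(-20)²))/(-15) + 6) = -168*(-(-20 + (1/12)*(-15)*(-2 + 49*400))/15 + 6) = -168*(-(-20 + (1/12)*(-15)*(-2 + 19600))/15 + 6) = -168*(-(-20 + (1/12)*(-15)*19598)/15 + 6) = -168*(-(-20 - 48995/2)/15 + 6) = -168*(-1/15*(-49035/2) + 6) = -168*(3269/2 + 6) = -168*3281/2 = -275604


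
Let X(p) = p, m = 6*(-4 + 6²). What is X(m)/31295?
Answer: 192/31295 ≈ 0.0061352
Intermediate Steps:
m = 192 (m = 6*(-4 + 36) = 6*32 = 192)
X(m)/31295 = 192/31295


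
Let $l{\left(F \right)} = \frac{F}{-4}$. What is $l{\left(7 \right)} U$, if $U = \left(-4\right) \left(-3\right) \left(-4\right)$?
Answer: $84$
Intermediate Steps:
$l{\left(F \right)} = - \frac{F}{4}$ ($l{\left(F \right)} = F \left(- \frac{1}{4}\right) = - \frac{F}{4}$)
$U = -48$ ($U = 12 \left(-4\right) = -48$)
$l{\left(7 \right)} U = \left(- \frac{1}{4}\right) 7 \left(-48\right) = \left(- \frac{7}{4}\right) \left(-48\right) = 84$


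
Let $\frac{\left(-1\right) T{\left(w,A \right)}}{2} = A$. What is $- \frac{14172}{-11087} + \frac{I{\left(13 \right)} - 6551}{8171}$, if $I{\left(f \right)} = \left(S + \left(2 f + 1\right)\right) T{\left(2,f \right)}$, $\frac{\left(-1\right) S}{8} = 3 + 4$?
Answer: $\frac{51528073}{90591877} \approx 0.56879$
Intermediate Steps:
$S = -56$ ($S = - 8 \left(3 + 4\right) = \left(-8\right) 7 = -56$)
$T{\left(w,A \right)} = - 2 A$
$I{\left(f \right)} = - 2 f \left(-55 + 2 f\right)$ ($I{\left(f \right)} = \left(-56 + \left(2 f + 1\right)\right) \left(- 2 f\right) = \left(-56 + \left(1 + 2 f\right)\right) \left(- 2 f\right) = \left(-55 + 2 f\right) \left(- 2 f\right) = - 2 f \left(-55 + 2 f\right)$)
$- \frac{14172}{-11087} + \frac{I{\left(13 \right)} - 6551}{8171} = - \frac{14172}{-11087} + \frac{2 \cdot 13 \left(55 - 26\right) - 6551}{8171} = \left(-14172\right) \left(- \frac{1}{11087}\right) + \left(2 \cdot 13 \left(55 - 26\right) - 6551\right) \frac{1}{8171} = \frac{14172}{11087} + \left(2 \cdot 13 \cdot 29 - 6551\right) \frac{1}{8171} = \frac{14172}{11087} + \left(754 - 6551\right) \frac{1}{8171} = \frac{14172}{11087} - \frac{5797}{8171} = \frac{51528073}{90591877}$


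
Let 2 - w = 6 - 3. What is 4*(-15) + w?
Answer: -61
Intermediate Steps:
w = -1 (w = 2 - (6 - 3) = 2 - 1*3 = 2 - 3 = -1)
4*(-15) + w = 4*(-15) - 1 = -60 - 1 = -61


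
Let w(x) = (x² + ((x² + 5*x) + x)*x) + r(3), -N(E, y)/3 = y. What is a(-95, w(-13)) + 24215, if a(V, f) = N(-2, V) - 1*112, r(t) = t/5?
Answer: 24388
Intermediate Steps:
r(t) = t/5 (r(t) = t*(⅕) = t/5)
N(E, y) = -3*y
w(x) = ⅗ + x² + x*(x² + 6*x) (w(x) = (x² + ((x² + 5*x) + x)*x) + (⅕)*3 = (x² + (x² + 6*x)*x) + ⅗ = (x² + x*(x² + 6*x)) + ⅗ = ⅗ + x² + x*(x² + 6*x))
a(V, f) = -112 - 3*V (a(V, f) = -3*V - 1*112 = -3*V - 112 = -112 - 3*V)
a(-95, w(-13)) + 24215 = (-112 - 3*(-95)) + 24215 = (-112 + 285) + 24215 = 173 + 24215 = 24388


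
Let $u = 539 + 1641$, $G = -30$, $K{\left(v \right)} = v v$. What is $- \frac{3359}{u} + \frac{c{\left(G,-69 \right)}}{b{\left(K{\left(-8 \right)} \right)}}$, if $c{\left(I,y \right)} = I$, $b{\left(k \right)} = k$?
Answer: $- \frac{35047}{17440} \approx -2.0096$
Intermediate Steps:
$K{\left(v \right)} = v^{2}$
$u = 2180$
$- \frac{3359}{u} + \frac{c{\left(G,-69 \right)}}{b{\left(K{\left(-8 \right)} \right)}} = - \frac{3359}{2180} - \frac{30}{\left(-8\right)^{2}} = \left(-3359\right) \frac{1}{2180} - \frac{30}{64} = - \frac{3359}{2180} - \frac{15}{32} = - \frac{35047}{17440}$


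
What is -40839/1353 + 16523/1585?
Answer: -14124732/714835 ≈ -19.759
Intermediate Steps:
-40839/1353 + 16523/1585 = -40839*1/1353 + 16523*(1/1585) = -13613/451 + 16523/1585 = -14124732/714835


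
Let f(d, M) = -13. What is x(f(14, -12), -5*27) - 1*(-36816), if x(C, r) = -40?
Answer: 36776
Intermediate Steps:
x(f(14, -12), -5*27) - 1*(-36816) = -40 - 1*(-36816) = -40 + 36816 = 36776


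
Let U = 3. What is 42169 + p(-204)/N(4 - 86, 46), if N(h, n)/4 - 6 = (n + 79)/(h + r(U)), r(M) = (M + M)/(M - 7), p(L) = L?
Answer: 31702571/752 ≈ 42158.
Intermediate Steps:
r(M) = 2*M/(-7 + M) (r(M) = (2*M)/(-7 + M) = 2*M/(-7 + M))
N(h, n) = 24 + 4*(79 + n)/(-3/2 + h) (N(h, n) = 24 + 4*((n + 79)/(h + 2*3/(-7 + 3))) = 24 + 4*((79 + n)/(h + 2*3/(-4))) = 24 + 4*((79 + n)/(h + 2*3*(-1/4))) = 24 + 4*((79 + n)/(h - 3/2)) = 24 + 4*((79 + n)/(-3/2 + h)) = 24 + 4*(79 + n)/(-3/2 + h))
42169 + p(-204)/N(4 - 86, 46) = 42169 - 204*(-3 + 2*(4 - 86))/(8*(70 + 46 + 6*(4 - 86))) = 42169 - 204*(-3 + 2*(-82))/(8*(70 + 46 + 6*(-82))) = 42169 - 204*(-3 - 164)/(8*(70 + 46 - 492)) = 42169 - 204/(8*(-376)/(-167)) = 42169 - 204/(8*(-1/167)*(-376)) = 42169 - 204/3008/167 = 42169 - 204*167/3008 = 42169 - 8517/752 = 31702571/752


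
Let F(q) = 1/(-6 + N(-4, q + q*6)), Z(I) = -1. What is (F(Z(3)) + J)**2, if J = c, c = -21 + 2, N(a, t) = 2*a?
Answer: 71289/196 ≈ 363.72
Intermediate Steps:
F(q) = -1/14 (F(q) = 1/(-6 + 2*(-4)) = 1/(-6 - 8) = 1/(-14) = -1/14)
c = -19
J = -19
(F(Z(3)) + J)**2 = (-1/14 - 19)**2 = (-267/14)**2 = 71289/196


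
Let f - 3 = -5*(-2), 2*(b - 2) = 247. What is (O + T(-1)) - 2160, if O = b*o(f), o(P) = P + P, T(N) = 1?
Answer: 1104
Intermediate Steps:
b = 251/2 (b = 2 + (½)*247 = 2 + 247/2 = 251/2 ≈ 125.50)
f = 13 (f = 3 - 5*(-2) = 3 + 10 = 13)
o(P) = 2*P
O = 3263 (O = 251*(2*13)/2 = (251/2)*26 = 3263)
(O + T(-1)) - 2160 = (3263 + 1) - 2160 = 3264 - 2160 = 1104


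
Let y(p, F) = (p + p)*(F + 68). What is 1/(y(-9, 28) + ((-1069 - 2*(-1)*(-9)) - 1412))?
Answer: -1/4227 ≈ -0.00023657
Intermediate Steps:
y(p, F) = 2*p*(68 + F) (y(p, F) = (2*p)*(68 + F) = 2*p*(68 + F))
1/(y(-9, 28) + ((-1069 - 2*(-1)*(-9)) - 1412)) = 1/(2*(-9)*(68 + 28) + ((-1069 - 2*(-1)*(-9)) - 1412)) = 1/(2*(-9)*96 + ((-1069 + 2*(-9)) - 1412)) = 1/(-1728 + ((-1069 - 18) - 1412)) = 1/(-1728 + (-1087 - 1412)) = 1/(-1728 - 2499) = 1/(-4227) = -1/4227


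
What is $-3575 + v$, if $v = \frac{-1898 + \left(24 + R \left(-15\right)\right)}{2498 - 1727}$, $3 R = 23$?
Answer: $- \frac{919438}{257} \approx -3577.6$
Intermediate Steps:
$R = \frac{23}{3}$ ($R = \frac{1}{3} \cdot 23 = \frac{23}{3} \approx 7.6667$)
$v = - \frac{663}{257}$ ($v = \frac{-1898 + \left(24 + \frac{23}{3} \left(-15\right)\right)}{2498 - 1727} = \frac{-1898 + \left(24 - 115\right)}{771} = \left(-1898 - 91\right) \frac{1}{771} = \left(-1989\right) \frac{1}{771} = - \frac{663}{257} \approx -2.5798$)
$-3575 + v = -3575 - \frac{663}{257} = - \frac{919438}{257}$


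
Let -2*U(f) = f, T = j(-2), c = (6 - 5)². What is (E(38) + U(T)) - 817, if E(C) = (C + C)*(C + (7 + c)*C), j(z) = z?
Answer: 25176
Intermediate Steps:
c = 1 (c = 1² = 1)
T = -2
E(C) = 18*C² (E(C) = (C + C)*(C + (7 + 1)*C) = (2*C)*(C + 8*C) = (2*C)*(9*C) = 18*C²)
U(f) = -f/2
(E(38) + U(T)) - 817 = (18*38² - ½*(-2)) - 817 = (18*1444 + 1) - 817 = (25992 + 1) - 817 = 25993 - 817 = 25176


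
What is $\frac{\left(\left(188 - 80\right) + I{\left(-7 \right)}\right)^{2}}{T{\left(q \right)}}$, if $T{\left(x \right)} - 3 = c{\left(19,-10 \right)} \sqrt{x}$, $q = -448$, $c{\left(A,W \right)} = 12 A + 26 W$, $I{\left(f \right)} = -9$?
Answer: $\frac{29403}{458761} + \frac{2509056 i \sqrt{7}}{458761} \approx 0.064092 + 14.47 i$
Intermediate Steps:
$T{\left(x \right)} = 3 - 32 \sqrt{x}$ ($T{\left(x \right)} = 3 + \left(12 \cdot 19 + 26 \left(-10\right)\right) \sqrt{x} = 3 + \left(228 - 260\right) \sqrt{x} = 3 - 32 \sqrt{x}$)
$\frac{\left(\left(188 - 80\right) + I{\left(-7 \right)}\right)^{2}}{T{\left(q \right)}} = \frac{\left(\left(188 - 80\right) - 9\right)^{2}}{3 - 32 \sqrt{-448}} = \frac{\left(108 - 9\right)^{2}}{3 - 32 \cdot 8 i \sqrt{7}} = \frac{99^{2}}{3 - 256 i \sqrt{7}} = \frac{9801}{3 - 256 i \sqrt{7}}$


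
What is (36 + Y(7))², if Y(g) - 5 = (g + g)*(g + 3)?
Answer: 32761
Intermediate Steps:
Y(g) = 5 + 2*g*(3 + g) (Y(g) = 5 + (g + g)*(g + 3) = 5 + (2*g)*(3 + g) = 5 + 2*g*(3 + g))
(36 + Y(7))² = (36 + (5 + 2*7² + 6*7))² = (36 + (5 + 2*49 + 42))² = (36 + (5 + 98 + 42))² = (36 + 145)² = 181² = 32761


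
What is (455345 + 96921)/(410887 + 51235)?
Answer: 276133/231061 ≈ 1.1951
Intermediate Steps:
(455345 + 96921)/(410887 + 51235) = 552266/462122 = 552266*(1/462122) = 276133/231061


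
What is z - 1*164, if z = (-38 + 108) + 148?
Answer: 54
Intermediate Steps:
z = 218 (z = 70 + 148 = 218)
z - 1*164 = 218 - 1*164 = 218 - 164 = 54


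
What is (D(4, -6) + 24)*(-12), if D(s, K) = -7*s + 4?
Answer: 0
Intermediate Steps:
D(s, K) = 4 - 7*s
(D(4, -6) + 24)*(-12) = ((4 - 7*4) + 24)*(-12) = ((4 - 28) + 24)*(-12) = (-24 + 24)*(-12) = 0*(-12) = 0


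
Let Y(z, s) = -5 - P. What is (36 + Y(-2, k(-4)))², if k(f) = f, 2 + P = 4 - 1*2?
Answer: 961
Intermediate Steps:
P = 0 (P = -2 + (4 - 1*2) = -2 + (4 - 2) = -2 + 2 = 0)
Y(z, s) = -5 (Y(z, s) = -5 - 1*0 = -5 + 0 = -5)
(36 + Y(-2, k(-4)))² = (36 - 5)² = 31² = 961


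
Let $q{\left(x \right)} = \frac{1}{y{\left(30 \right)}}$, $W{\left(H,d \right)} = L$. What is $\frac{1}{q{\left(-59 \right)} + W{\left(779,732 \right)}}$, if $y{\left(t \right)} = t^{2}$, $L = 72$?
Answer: $\frac{900}{64801} \approx 0.013889$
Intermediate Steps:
$W{\left(H,d \right)} = 72$
$q{\left(x \right)} = \frac{1}{900}$ ($q{\left(x \right)} = \frac{1}{30^{2}} = \frac{1}{900}$)
$\frac{1}{q{\left(-59 \right)} + W{\left(779,732 \right)}} = \frac{1}{\frac{1}{900} + 72} = \frac{1}{\frac{64801}{900}} = \frac{900}{64801}$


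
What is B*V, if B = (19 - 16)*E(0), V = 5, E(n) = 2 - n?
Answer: 30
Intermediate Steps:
B = 6 (B = (19 - 16)*(2 - 1*0) = 3*(2 + 0) = 3*2 = 6)
B*V = 6*5 = 30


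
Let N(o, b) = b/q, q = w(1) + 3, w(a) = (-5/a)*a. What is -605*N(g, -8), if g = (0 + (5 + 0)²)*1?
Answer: -2420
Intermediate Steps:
w(a) = -5
q = -2 (q = -5 + 3 = -2)
g = 25 (g = (0 + 5²)*1 = (0 + 25)*1 = 25*1 = 25)
N(o, b) = -b/2 (N(o, b) = b/(-2) = b*(-½) = -b/2)
-605*N(g, -8) = -(-605)*(-8)/2 = -605*4 = -2420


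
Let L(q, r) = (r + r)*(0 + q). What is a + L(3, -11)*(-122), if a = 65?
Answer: 8117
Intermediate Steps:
L(q, r) = 2*q*r (L(q, r) = (2*r)*q = 2*q*r)
a + L(3, -11)*(-122) = 65 + (2*3*(-11))*(-122) = 65 - 66*(-122) = 65 + 8052 = 8117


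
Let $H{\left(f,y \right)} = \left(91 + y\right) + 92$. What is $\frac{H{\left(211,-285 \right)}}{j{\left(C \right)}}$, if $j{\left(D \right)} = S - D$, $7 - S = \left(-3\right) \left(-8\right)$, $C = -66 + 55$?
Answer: $17$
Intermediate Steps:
$H{\left(f,y \right)} = 183 + y$
$C = -11$
$S = -17$ ($S = 7 - \left(-3\right) \left(-8\right) = 7 - 24 = -17$)
$j{\left(D \right)} = -17 - D$
$\frac{H{\left(211,-285 \right)}}{j{\left(C \right)}} = \frac{183 - 285}{-17 - -11} = - \frac{102}{-17 + 11} = - \frac{102}{-6} = \left(-102\right) \left(- \frac{1}{6}\right) = 17$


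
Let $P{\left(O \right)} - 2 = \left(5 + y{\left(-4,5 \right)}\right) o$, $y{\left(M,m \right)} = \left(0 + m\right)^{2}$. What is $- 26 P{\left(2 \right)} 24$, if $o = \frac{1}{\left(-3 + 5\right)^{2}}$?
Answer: $-5928$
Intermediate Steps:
$o = \frac{1}{4}$ ($o = \frac{1}{2^{2}} = \frac{1}{4} \approx 0.25$)
$y{\left(M,m \right)} = m^{2}$
$P{\left(O \right)} = \frac{19}{2}$ ($P{\left(O \right)} = 2 + \left(5 + 5^{2}\right) \frac{1}{4} = 2 + \left(5 + 25\right) \frac{1}{4} = 2 + 30 \cdot \frac{1}{4} = 2 + \frac{15}{2} = \frac{19}{2}$)
$- 26 P{\left(2 \right)} 24 = \left(-26\right) \frac{19}{2} \cdot 24 = \left(-247\right) 24 = -5928$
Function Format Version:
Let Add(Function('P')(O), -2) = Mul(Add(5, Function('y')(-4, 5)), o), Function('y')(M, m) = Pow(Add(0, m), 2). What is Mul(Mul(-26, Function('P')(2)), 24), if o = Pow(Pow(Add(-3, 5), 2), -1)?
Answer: -5928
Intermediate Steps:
o = Rational(1, 4) (o = Pow(Pow(2, 2), -1) = Pow(4, -1) = Rational(1, 4) ≈ 0.25000)
Function('y')(M, m) = Pow(m, 2)
Function('P')(O) = Rational(19, 2) (Function('P')(O) = Add(2, Mul(Add(5, Pow(5, 2)), Rational(1, 4))) = Add(2, Mul(Add(5, 25), Rational(1, 4))) = Add(2, Mul(30, Rational(1, 4))) = Add(2, Rational(15, 2)) = Rational(19, 2))
Mul(Mul(-26, Function('P')(2)), 24) = Mul(Mul(-26, Rational(19, 2)), 24) = Mul(-247, 24) = -5928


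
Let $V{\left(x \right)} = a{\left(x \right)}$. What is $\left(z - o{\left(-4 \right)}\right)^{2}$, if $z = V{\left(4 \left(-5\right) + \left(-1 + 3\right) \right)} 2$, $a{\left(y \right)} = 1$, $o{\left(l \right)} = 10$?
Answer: $64$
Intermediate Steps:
$V{\left(x \right)} = 1$
$z = 2$ ($z = 1 \cdot 2 = 2$)
$\left(z - o{\left(-4 \right)}\right)^{2} = \left(2 - 10\right)^{2} = \left(-8\right)^{2} = 64$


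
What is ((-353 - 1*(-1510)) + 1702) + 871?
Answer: 3730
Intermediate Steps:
((-353 - 1*(-1510)) + 1702) + 871 = ((-353 + 1510) + 1702) + 871 = (1157 + 1702) + 871 = 2859 + 871 = 3730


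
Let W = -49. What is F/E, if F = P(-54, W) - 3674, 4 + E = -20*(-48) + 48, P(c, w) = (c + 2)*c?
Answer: -433/502 ≈ -0.86255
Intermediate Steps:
P(c, w) = c*(2 + c) (P(c, w) = (2 + c)*c = c*(2 + c))
E = 1004 (E = -4 + (-20*(-48) + 48) = -4 + (960 + 48) = -4 + 1008 = 1004)
F = -866 (F = -54*(2 - 54) - 3674 = -54*(-52) - 3674 = 2808 - 3674 = -866)
F/E = -866/1004 = -866*1/1004 = -433/502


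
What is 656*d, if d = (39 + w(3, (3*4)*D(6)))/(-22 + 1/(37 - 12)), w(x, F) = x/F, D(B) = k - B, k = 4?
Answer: -637550/549 ≈ -1161.3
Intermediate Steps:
D(B) = 4 - B
d = -7775/4392 (d = (39 + 3/(((3*4)*(4 - 1*6))))/(-22 + 1/(37 - 12)) = (39 + 3/((12*(4 - 6))))/(-22 + 1/25) = (39 + 3/((12*(-2))))/(-22 + 1/25) = (39 + 3/(-24))/(-549/25) = (39 + 3*(-1/24))*(-25/549) = (39 - 1/8)*(-25/549) = (311/8)*(-25/549) = -7775/4392 ≈ -1.7703)
656*d = 656*(-7775/4392) = -637550/549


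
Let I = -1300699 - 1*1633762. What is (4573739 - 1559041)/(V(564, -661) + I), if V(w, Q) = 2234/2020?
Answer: -3044844980/2963804493 ≈ -1.0273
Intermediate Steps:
V(w, Q) = 1117/1010 (V(w, Q) = 2234*(1/2020) = 1117/1010)
I = -2934461 (I = -1300699 - 1633762 = -2934461)
(4573739 - 1559041)/(V(564, -661) + I) = (4573739 - 1559041)/(1117/1010 - 2934461) = 3014698/(-2963804493/1010) = 3014698*(-1010/2963804493) = -3044844980/2963804493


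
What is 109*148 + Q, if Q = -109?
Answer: 16023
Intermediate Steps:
109*148 + Q = 109*148 - 109 = 16132 - 109 = 16023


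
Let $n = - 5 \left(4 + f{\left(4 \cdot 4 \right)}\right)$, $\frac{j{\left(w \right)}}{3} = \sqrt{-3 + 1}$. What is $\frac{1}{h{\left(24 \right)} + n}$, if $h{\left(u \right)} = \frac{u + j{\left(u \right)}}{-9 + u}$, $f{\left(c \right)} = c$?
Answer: $- \frac{1230}{121033} - \frac{5 i \sqrt{2}}{242066} \approx -0.010163 - 2.9211 \cdot 10^{-5} i$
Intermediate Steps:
$j{\left(w \right)} = 3 i \sqrt{2}$ ($j{\left(w \right)} = 3 \sqrt{-3 + 1} = 3 \sqrt{-2} = 3 i \sqrt{2}$)
$h{\left(u \right)} = \frac{u + 3 i \sqrt{2}}{-9 + u}$
$n = -100$ ($n = - 5 \left(4 + 4 \cdot 4\right) = - 5 \left(4 + 16\right) = \left(-5\right) 20 = -100$)
$\frac{1}{h{\left(24 \right)} + n} = \frac{1}{\frac{24 + 3 i \sqrt{2}}{-9 + 24} - 100} = \frac{1}{\frac{24 + 3 i \sqrt{2}}{15} - 100} = \frac{1}{\left(\frac{8}{5} + \frac{i \sqrt{2}}{5}\right) - 100} = \frac{1}{- \frac{492}{5} + \frac{i \sqrt{2}}{5}}$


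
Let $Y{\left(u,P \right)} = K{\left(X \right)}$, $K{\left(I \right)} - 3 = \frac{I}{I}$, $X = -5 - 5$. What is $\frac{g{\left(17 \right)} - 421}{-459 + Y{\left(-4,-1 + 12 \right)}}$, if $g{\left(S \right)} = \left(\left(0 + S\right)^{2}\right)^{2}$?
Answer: $- \frac{16620}{91} \approx -182.64$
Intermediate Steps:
$X = -10$
$K{\left(I \right)} = 4$ ($K{\left(I \right)} = 3 + \frac{I}{I} = 3 + 1 = 4$)
$g{\left(S \right)} = S^{4}$ ($g{\left(S \right)} = \left(S^{2}\right)^{2} = S^{4}$)
$Y{\left(u,P \right)} = 4$
$\frac{g{\left(17 \right)} - 421}{-459 + Y{\left(-4,-1 + 12 \right)}} = \frac{17^{4} - 421}{-459 + 4} = \frac{83521 - 421}{-455} = 83100 \left(- \frac{1}{455}\right) = - \frac{16620}{91}$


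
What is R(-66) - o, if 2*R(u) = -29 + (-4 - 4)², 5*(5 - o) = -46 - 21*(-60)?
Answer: 2553/10 ≈ 255.30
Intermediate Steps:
o = -1189/5 (o = 5 - (-46 - 21*(-60))/5 = 5 - (-46 + 1260)/5 = 5 - ⅕*1214 = 5 - 1214/5 = -1189/5 ≈ -237.80)
R(u) = 35/2 (R(u) = (-29 + (-4 - 4)²)/2 = (-29 + (-8)²)/2 = (-29 + 64)/2 = (½)*35 = 35/2)
R(-66) - o = 35/2 - 1*(-1189/5) = 35/2 + 1189/5 = 2553/10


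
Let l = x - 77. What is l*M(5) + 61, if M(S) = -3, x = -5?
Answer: 307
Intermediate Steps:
l = -82 (l = -5 - 77 = -82)
l*M(5) + 61 = -82*(-3) + 61 = 246 + 61 = 307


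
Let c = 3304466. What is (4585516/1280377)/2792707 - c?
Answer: -11815837930515981658/3575717810539 ≈ -3.3045e+6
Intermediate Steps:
(4585516/1280377)/2792707 - c = (4585516/1280377)/2792707 - 1*3304466 = (4585516*(1/1280377))*(1/2792707) - 3304466 = (4585516/1280377)*(1/2792707) - 3304466 = 4585516/3575717810539 - 3304466 = -11815837930515981658/3575717810539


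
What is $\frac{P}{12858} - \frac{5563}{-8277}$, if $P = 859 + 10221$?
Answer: $\frac{27206369}{17737611} \approx 1.5338$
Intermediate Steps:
$P = 11080$
$\frac{P}{12858} - \frac{5563}{-8277} = \frac{11080}{12858} - \frac{5563}{-8277} = 11080 \cdot \frac{1}{12858} - - \frac{5563}{8277} = \frac{5540}{6429} + \frac{5563}{8277} = \frac{27206369}{17737611}$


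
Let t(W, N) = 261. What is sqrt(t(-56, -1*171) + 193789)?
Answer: 5*sqrt(7762) ≈ 440.51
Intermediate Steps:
sqrt(t(-56, -1*171) + 193789) = sqrt(261 + 193789) = sqrt(194050) = 5*sqrt(7762)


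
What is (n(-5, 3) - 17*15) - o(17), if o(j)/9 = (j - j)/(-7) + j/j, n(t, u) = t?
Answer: -269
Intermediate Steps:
o(j) = 9 (o(j) = 9*((j - j)/(-7) + j/j) = 9*(0*(-1/7) + 1) = 9*(0 + 1) = 9*1 = 9)
(n(-5, 3) - 17*15) - o(17) = (-5 - 17*15) - 1*9 = (-5 - 255) - 9 = -260 - 9 = -269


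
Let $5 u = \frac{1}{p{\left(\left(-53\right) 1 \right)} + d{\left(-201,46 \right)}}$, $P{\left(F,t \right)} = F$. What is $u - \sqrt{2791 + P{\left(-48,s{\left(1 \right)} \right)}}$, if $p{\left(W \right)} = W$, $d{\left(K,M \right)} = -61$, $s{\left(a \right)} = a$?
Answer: $- \frac{1}{570} - \sqrt{2743} \approx -52.375$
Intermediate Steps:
$u = - \frac{1}{570}$ ($u = \frac{1}{5 \left(\left(-53\right) 1 - 61\right)} = \frac{1}{5 \left(-53 - 61\right)} = \frac{1}{5 \left(-114\right)} = \frac{1}{5} \left(- \frac{1}{114}\right) = - \frac{1}{570} \approx -0.0017544$)
$u - \sqrt{2791 + P{\left(-48,s{\left(1 \right)} \right)}} = - \frac{1}{570} - \sqrt{2791 - 48} = - \frac{1}{570} - \sqrt{2743}$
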